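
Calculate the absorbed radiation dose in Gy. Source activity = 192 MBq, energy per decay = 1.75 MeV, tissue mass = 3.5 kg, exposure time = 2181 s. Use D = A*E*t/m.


A = 192 MBq = 1.9200e+08 Bq
E = 1.75 MeV = 2.8035e-13 J
D = A*E*t/m = 1.9200e+08*2.8035e-13*2181/3.5
D = 0.03354 Gy


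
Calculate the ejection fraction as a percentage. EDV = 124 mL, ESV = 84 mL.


SV = EDV - ESV = 124 - 84 = 40 mL
EF = SV/EDV * 100 = 40/124 * 100
EF = 32.26%


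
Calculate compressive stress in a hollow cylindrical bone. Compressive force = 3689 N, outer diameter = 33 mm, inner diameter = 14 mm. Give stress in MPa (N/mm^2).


A = pi*(r_o^2 - r_i^2)
r_o = 16.5 mm, r_i = 7 mm
A = 701.361 mm^2
sigma = F/A = 3689 / 701.361
sigma = 5.26 MPa


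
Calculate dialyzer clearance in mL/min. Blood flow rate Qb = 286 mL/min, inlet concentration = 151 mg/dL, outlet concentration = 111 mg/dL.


K = Qb * (Cb_in - Cb_out) / Cb_in
K = 286 * (151 - 111) / 151
K = 75.76 mL/min


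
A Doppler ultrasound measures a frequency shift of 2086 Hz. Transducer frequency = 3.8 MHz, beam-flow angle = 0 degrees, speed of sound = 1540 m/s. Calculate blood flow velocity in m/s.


v = fd * c / (2 * f0 * cos(theta))
v = 2086 * 1540 / (2 * 3.8000e+06 * cos(0))
v = 0.4227 m/s


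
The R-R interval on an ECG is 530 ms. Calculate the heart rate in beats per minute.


HR = 60 / RR_interval(s)
RR = 530 ms = 0.53 s
HR = 60 / 0.53 = 113.2 bpm


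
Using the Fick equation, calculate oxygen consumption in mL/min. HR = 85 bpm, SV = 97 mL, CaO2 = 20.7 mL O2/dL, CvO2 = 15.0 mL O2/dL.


CO = HR*SV = 85*97/1000 = 8.245 L/min
a-v O2 diff = 20.7 - 15.0 = 5.7 mL/dL
VO2 = CO * (CaO2-CvO2) * 10 dL/L
VO2 = 8.245 * 5.7 * 10
VO2 = 470 mL/min


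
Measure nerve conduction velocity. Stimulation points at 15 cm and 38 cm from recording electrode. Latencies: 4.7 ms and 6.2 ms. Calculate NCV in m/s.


Distance = (38 - 15) / 100 = 0.23 m
dt = (6.2 - 4.7) / 1000 = 0.0015 s
NCV = dist / dt = 153.3 m/s


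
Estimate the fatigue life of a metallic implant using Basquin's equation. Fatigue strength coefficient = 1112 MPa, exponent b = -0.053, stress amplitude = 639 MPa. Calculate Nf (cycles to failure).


sigma_a = sigma_f' * (2Nf)^b
2Nf = (sigma_a/sigma_f')^(1/b)
2Nf = (639/1112)^(1/-0.053)
2Nf = 34649.484
Nf = 1.732e+04


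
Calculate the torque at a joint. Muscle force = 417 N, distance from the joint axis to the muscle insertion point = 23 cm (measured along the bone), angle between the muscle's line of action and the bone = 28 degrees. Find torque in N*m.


Torque = F * d * sin(theta)   (moment arm = d*sin(theta))
d = 23 cm = 0.23 m
Torque = 417 * 0.23 * sin(28)
Torque = 45.03 N*m


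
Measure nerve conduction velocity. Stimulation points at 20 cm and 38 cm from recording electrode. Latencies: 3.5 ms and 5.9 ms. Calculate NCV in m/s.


Distance = (38 - 20) / 100 = 0.18 m
dt = (5.9 - 3.5) / 1000 = 0.0024 s
NCV = dist / dt = 75 m/s


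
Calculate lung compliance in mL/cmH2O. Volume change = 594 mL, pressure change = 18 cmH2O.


C = dV / dP
C = 594 / 18
C = 33 mL/cmH2O


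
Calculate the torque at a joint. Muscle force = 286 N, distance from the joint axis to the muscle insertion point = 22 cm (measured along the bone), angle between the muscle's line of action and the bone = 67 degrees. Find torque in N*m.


Torque = F * d * sin(theta)   (moment arm = d*sin(theta))
d = 22 cm = 0.22 m
Torque = 286 * 0.22 * sin(67)
Torque = 57.92 N*m


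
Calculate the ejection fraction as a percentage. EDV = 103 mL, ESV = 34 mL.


SV = EDV - ESV = 103 - 34 = 69 mL
EF = SV/EDV * 100 = 69/103 * 100
EF = 66.99%


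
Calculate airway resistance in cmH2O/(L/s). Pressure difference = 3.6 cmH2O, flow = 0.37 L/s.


R = dP / flow
R = 3.6 / 0.37
R = 9.73 cmH2O/(L/s)


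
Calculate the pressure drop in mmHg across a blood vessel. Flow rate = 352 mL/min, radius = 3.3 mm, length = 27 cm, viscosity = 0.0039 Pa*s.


dP = 8*mu*L*Q / (pi*r^4)
Q = 352 mL/min = 5.86667e-06 m^3/s
dP = 132.649 Pa = 132.649 / 133.322 mmHg = 0.995 mmHg


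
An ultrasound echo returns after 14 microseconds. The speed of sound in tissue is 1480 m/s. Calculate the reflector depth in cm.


depth = c * t / 2
t = 14 us = 1.4000e-05 s
depth = 1480 * 1.4000e-05 / 2
depth = 0.01036 m = 1.036 cm


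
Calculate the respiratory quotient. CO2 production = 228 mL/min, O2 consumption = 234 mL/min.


RQ = VCO2 / VO2
RQ = 228 / 234
RQ = 0.9744


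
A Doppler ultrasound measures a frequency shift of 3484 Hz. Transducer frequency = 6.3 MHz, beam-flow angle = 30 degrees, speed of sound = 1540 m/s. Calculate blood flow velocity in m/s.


v = fd * c / (2 * f0 * cos(theta))
v = 3484 * 1540 / (2 * 6.3000e+06 * cos(30))
v = 0.4917 m/s


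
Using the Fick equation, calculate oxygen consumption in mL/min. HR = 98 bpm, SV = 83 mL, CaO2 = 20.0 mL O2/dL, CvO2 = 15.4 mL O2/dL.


CO = HR*SV = 98*83/1000 = 8.134 L/min
a-v O2 diff = 20.0 - 15.4 = 4.6 mL/dL
VO2 = CO * (CaO2-CvO2) * 10 dL/L
VO2 = 8.134 * 4.6 * 10
VO2 = 374.2 mL/min


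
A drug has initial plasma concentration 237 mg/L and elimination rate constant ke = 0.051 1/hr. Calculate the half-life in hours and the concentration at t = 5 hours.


t_half = ln(2) / ke = 0.693147 / 0.051 = 13.59 hr
C(t) = C0 * exp(-ke*t) = 237 * exp(-0.051*5)
C(5) = 183.7 mg/L


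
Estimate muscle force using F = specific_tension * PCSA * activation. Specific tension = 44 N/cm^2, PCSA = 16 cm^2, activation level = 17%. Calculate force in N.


F = sigma * PCSA * activation
F = 44 * 16 * 0.17
F = 119.7 N


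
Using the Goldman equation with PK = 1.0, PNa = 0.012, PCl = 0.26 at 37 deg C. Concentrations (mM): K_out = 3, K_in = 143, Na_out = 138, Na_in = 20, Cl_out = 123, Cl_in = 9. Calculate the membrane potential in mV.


Vm = (RT/F)*ln((PK*Ko + PNa*Nao + PCl*Cli)/(PK*Ki + PNa*Nai + PCl*Clo))
Numer = 6.996, Denom = 175.22
Vm = -86.07 mV


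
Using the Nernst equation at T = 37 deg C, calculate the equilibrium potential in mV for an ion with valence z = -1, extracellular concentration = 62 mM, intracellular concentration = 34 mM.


E = (RT/(zF)) * ln(C_out/C_in)
T = 37 + 273.15 = 310.15 K
E = (8.314 * 310.15 / (-1 * 96485)) * ln(62/34)
E = -16.06 mV


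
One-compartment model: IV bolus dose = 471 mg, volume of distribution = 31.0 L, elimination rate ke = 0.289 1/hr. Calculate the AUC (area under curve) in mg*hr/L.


C0 = Dose/Vd = 471/31.0 = 15.1935 mg/L
AUC = C0/ke = 15.1935/0.289
AUC = 52.57 mg*hr/L


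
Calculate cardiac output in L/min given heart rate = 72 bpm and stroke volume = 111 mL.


CO = HR * SV
CO = 72 * 111 / 1000
CO = 7.992 L/min


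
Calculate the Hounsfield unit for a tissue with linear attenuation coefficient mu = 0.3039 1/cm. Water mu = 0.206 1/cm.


HU = ((mu_tissue - mu_water) / mu_water) * 1000
HU = ((0.3039 - 0.206) / 0.206) * 1000
HU = 475.2


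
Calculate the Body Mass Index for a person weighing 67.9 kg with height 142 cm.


BMI = weight / height^2
height = 142 cm = 1.42 m
BMI = 67.9 / 1.42^2
BMI = 33.67 kg/m^2


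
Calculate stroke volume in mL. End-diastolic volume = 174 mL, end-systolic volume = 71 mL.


SV = EDV - ESV
SV = 174 - 71
SV = 103 mL


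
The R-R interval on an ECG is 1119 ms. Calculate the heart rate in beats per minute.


HR = 60 / RR_interval(s)
RR = 1119 ms = 1.119 s
HR = 60 / 1.119 = 53.62 bpm


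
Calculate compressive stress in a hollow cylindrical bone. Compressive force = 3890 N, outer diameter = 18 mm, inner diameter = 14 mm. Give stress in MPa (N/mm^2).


A = pi*(r_o^2 - r_i^2)
r_o = 9 mm, r_i = 7 mm
A = 100.531 mm^2
sigma = F/A = 3890 / 100.531
sigma = 38.69 MPa


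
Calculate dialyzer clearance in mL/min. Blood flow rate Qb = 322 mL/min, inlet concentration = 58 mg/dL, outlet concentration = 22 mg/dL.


K = Qb * (Cb_in - Cb_out) / Cb_in
K = 322 * (58 - 22) / 58
K = 199.9 mL/min


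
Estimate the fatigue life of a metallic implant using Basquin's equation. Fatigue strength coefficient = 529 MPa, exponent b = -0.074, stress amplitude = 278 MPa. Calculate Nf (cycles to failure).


sigma_a = sigma_f' * (2Nf)^b
2Nf = (sigma_a/sigma_f')^(1/b)
2Nf = (278/529)^(1/-0.074)
2Nf = 5967.9153
Nf = 2984


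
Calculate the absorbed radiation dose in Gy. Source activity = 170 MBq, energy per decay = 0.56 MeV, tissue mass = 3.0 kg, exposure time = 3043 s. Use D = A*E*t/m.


A = 170 MBq = 1.7000e+08 Bq
E = 0.56 MeV = 8.9712e-14 J
D = A*E*t/m = 1.7000e+08*8.9712e-14*3043/3.0
D = 0.01547 Gy


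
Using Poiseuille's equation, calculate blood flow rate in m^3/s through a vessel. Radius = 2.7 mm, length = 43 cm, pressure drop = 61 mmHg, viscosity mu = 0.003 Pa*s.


Q = pi*r^4*dP / (8*mu*L)
r = 0.0027 m, L = 0.43 m
dP = 61 mmHg = 8132.642 Pa
Q = 1.3157e-04 m^3/s


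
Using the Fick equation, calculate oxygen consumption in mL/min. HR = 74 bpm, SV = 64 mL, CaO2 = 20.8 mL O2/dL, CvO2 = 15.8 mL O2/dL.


CO = HR*SV = 74*64/1000 = 4.736 L/min
a-v O2 diff = 20.8 - 15.8 = 5 mL/dL
VO2 = CO * (CaO2-CvO2) * 10 dL/L
VO2 = 4.736 * 5 * 10
VO2 = 236.8 mL/min


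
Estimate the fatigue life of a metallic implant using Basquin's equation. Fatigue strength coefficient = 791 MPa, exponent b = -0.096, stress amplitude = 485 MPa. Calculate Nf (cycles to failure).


sigma_a = sigma_f' * (2Nf)^b
2Nf = (sigma_a/sigma_f')^(1/b)
2Nf = (485/791)^(1/-0.096)
2Nf = 163.25328
Nf = 81.63


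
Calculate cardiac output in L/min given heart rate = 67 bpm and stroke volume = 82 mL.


CO = HR * SV
CO = 67 * 82 / 1000
CO = 5.494 L/min


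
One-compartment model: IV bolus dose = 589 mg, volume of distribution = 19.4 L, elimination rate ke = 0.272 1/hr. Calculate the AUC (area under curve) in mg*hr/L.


C0 = Dose/Vd = 589/19.4 = 30.3608 mg/L
AUC = C0/ke = 30.3608/0.272
AUC = 111.6 mg*hr/L


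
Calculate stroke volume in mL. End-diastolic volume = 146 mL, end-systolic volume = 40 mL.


SV = EDV - ESV
SV = 146 - 40
SV = 106 mL


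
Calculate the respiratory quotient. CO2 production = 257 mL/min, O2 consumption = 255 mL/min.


RQ = VCO2 / VO2
RQ = 257 / 255
RQ = 1.008


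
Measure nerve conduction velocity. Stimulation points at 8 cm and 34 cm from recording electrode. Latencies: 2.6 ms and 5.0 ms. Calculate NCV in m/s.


Distance = (34 - 8) / 100 = 0.26 m
dt = (5.0 - 2.6) / 1000 = 0.0024 s
NCV = dist / dt = 108.3 m/s


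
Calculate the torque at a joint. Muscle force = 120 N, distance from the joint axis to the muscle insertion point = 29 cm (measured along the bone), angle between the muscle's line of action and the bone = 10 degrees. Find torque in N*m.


Torque = F * d * sin(theta)   (moment arm = d*sin(theta))
d = 29 cm = 0.29 m
Torque = 120 * 0.29 * sin(10)
Torque = 6.043 N*m


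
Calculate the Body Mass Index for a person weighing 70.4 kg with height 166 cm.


BMI = weight / height^2
height = 166 cm = 1.66 m
BMI = 70.4 / 1.66^2
BMI = 25.55 kg/m^2


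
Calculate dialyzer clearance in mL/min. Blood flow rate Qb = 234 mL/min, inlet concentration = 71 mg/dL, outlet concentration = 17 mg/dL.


K = Qb * (Cb_in - Cb_out) / Cb_in
K = 234 * (71 - 17) / 71
K = 178 mL/min


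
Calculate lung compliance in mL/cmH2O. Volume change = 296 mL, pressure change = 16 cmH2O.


C = dV / dP
C = 296 / 16
C = 18.5 mL/cmH2O


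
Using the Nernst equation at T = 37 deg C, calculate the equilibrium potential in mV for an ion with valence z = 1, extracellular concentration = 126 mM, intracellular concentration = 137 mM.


E = (RT/(zF)) * ln(C_out/C_in)
T = 37 + 273.15 = 310.15 K
E = (8.314 * 310.15 / (1 * 96485)) * ln(126/137)
E = -2.237 mV


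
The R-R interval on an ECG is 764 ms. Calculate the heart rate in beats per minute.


HR = 60 / RR_interval(s)
RR = 764 ms = 0.764 s
HR = 60 / 0.764 = 78.53 bpm


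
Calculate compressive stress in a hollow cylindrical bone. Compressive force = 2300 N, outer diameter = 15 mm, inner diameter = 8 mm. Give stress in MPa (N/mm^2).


A = pi*(r_o^2 - r_i^2)
r_o = 7.5 mm, r_i = 4 mm
A = 126.449 mm^2
sigma = F/A = 2300 / 126.449
sigma = 18.19 MPa


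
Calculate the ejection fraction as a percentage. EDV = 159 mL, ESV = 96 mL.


SV = EDV - ESV = 159 - 96 = 63 mL
EF = SV/EDV * 100 = 63/159 * 100
EF = 39.62%


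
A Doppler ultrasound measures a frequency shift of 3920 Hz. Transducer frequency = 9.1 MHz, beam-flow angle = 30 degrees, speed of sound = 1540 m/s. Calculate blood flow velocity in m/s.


v = fd * c / (2 * f0 * cos(theta))
v = 3920 * 1540 / (2 * 9.1000e+06 * cos(30))
v = 0.383 m/s


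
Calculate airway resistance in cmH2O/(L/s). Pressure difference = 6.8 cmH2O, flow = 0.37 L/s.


R = dP / flow
R = 6.8 / 0.37
R = 18.38 cmH2O/(L/s)


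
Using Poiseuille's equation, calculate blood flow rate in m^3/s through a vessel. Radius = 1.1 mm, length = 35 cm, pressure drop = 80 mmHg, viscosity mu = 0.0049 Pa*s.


Q = pi*r^4*dP / (8*mu*L)
r = 0.0011 m, L = 0.35 m
dP = 80 mmHg = 10665.76 Pa
Q = 3.5757e-06 m^3/s


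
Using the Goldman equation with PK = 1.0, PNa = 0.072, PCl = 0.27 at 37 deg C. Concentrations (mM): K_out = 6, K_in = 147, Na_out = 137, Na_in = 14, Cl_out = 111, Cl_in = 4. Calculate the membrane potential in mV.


Vm = (RT/F)*ln((PK*Ko + PNa*Nao + PCl*Cli)/(PK*Ki + PNa*Nai + PCl*Clo))
Numer = 16.944, Denom = 177.978
Vm = -62.85 mV


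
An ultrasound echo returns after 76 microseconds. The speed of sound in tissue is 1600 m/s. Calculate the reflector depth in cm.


depth = c * t / 2
t = 76 us = 7.6000e-05 s
depth = 1600 * 7.6000e-05 / 2
depth = 0.0608 m = 6.08 cm


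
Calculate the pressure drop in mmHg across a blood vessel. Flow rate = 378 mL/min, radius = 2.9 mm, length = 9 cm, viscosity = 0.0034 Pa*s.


dP = 8*mu*L*Q / (pi*r^4)
Q = 378 mL/min = 6.3e-06 m^3/s
dP = 69.4081 Pa = 69.4081 / 133.322 mmHg = 0.5206 mmHg


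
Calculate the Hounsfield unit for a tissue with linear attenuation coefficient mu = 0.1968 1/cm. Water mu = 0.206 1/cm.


HU = ((mu_tissue - mu_water) / mu_water) * 1000
HU = ((0.1968 - 0.206) / 0.206) * 1000
HU = -44.66


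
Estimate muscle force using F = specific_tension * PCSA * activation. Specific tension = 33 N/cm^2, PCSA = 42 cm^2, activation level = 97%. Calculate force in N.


F = sigma * PCSA * activation
F = 33 * 42 * 0.97
F = 1344 N


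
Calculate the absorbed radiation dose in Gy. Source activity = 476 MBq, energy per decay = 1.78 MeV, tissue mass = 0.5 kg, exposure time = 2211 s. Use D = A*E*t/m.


A = 476 MBq = 4.7600e+08 Bq
E = 1.78 MeV = 2.85156e-13 J
D = A*E*t/m = 4.7600e+08*2.85156e-13*2211/0.5
D = 0.6002 Gy


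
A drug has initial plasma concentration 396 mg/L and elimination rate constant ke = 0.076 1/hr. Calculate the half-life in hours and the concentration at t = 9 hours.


t_half = ln(2) / ke = 0.693147 / 0.076 = 9.12 hr
C(t) = C0 * exp(-ke*t) = 396 * exp(-0.076*9)
C(9) = 199.8 mg/L


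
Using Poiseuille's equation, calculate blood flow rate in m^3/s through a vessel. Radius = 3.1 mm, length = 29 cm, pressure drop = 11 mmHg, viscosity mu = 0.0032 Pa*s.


Q = pi*r^4*dP / (8*mu*L)
r = 0.0031 m, L = 0.29 m
dP = 11 mmHg = 1466.542 Pa
Q = 5.7313e-05 m^3/s


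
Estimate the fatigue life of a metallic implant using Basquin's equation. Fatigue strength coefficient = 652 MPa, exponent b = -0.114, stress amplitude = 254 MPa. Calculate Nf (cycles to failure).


sigma_a = sigma_f' * (2Nf)^b
2Nf = (sigma_a/sigma_f')^(1/b)
2Nf = (254/652)^(1/-0.114)
2Nf = 3902.562
Nf = 1951


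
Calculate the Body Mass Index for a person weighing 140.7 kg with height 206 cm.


BMI = weight / height^2
height = 206 cm = 2.06 m
BMI = 140.7 / 2.06^2
BMI = 33.16 kg/m^2


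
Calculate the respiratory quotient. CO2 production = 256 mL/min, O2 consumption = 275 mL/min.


RQ = VCO2 / VO2
RQ = 256 / 275
RQ = 0.9309


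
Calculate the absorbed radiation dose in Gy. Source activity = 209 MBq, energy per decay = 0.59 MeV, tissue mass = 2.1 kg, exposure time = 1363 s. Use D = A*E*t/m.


A = 209 MBq = 2.0900e+08 Bq
E = 0.59 MeV = 9.4518e-14 J
D = A*E*t/m = 2.0900e+08*9.4518e-14*1363/2.1
D = 0.01282 Gy


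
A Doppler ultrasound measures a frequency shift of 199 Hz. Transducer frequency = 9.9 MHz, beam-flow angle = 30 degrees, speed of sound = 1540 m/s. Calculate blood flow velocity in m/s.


v = fd * c / (2 * f0 * cos(theta))
v = 199 * 1540 / (2 * 9.9000e+06 * cos(30))
v = 0.01787 m/s


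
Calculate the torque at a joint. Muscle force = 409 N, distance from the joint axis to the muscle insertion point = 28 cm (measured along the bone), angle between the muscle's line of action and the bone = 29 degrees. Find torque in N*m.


Torque = F * d * sin(theta)   (moment arm = d*sin(theta))
d = 28 cm = 0.28 m
Torque = 409 * 0.28 * sin(29)
Torque = 55.52 N*m


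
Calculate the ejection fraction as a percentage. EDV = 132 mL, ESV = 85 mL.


SV = EDV - ESV = 132 - 85 = 47 mL
EF = SV/EDV * 100 = 47/132 * 100
EF = 35.61%


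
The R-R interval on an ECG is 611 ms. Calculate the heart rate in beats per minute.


HR = 60 / RR_interval(s)
RR = 611 ms = 0.611 s
HR = 60 / 0.611 = 98.2 bpm


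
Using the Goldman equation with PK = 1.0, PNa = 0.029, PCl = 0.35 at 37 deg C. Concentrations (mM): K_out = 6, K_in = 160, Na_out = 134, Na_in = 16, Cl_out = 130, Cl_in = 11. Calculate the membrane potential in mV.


Vm = (RT/F)*ln((PK*Ko + PNa*Nao + PCl*Cli)/(PK*Ki + PNa*Nai + PCl*Clo))
Numer = 13.736, Denom = 205.964
Vm = -72.36 mV


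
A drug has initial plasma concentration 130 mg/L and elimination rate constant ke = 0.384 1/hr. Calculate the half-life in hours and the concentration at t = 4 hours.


t_half = ln(2) / ke = 0.693147 / 0.384 = 1.805 hr
C(t) = C0 * exp(-ke*t) = 130 * exp(-0.384*4)
C(4) = 27.98 mg/L


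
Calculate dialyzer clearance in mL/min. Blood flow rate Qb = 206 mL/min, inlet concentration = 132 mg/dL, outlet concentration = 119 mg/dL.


K = Qb * (Cb_in - Cb_out) / Cb_in
K = 206 * (132 - 119) / 132
K = 20.29 mL/min


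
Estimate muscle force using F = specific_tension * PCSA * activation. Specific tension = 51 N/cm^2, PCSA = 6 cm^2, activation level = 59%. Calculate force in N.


F = sigma * PCSA * activation
F = 51 * 6 * 0.59
F = 180.5 N


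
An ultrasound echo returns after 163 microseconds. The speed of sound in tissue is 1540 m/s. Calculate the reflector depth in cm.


depth = c * t / 2
t = 163 us = 1.6300e-04 s
depth = 1540 * 1.6300e-04 / 2
depth = 0.12551 m = 12.551 cm


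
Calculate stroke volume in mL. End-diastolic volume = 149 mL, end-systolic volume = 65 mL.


SV = EDV - ESV
SV = 149 - 65
SV = 84 mL


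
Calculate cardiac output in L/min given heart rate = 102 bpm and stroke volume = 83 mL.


CO = HR * SV
CO = 102 * 83 / 1000
CO = 8.466 L/min


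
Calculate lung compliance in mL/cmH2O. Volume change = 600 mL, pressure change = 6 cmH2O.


C = dV / dP
C = 600 / 6
C = 100 mL/cmH2O


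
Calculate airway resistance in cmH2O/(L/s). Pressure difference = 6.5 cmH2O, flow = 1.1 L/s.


R = dP / flow
R = 6.5 / 1.1
R = 5.909 cmH2O/(L/s)


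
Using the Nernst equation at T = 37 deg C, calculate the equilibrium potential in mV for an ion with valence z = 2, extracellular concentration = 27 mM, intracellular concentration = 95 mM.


E = (RT/(zF)) * ln(C_out/C_in)
T = 37 + 273.15 = 310.15 K
E = (8.314 * 310.15 / (2 * 96485)) * ln(27/95)
E = -16.81 mV


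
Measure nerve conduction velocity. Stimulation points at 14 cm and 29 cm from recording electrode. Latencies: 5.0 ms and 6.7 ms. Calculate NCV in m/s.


Distance = (29 - 14) / 100 = 0.15 m
dt = (6.7 - 5.0) / 1000 = 0.0017 s
NCV = dist / dt = 88.24 m/s


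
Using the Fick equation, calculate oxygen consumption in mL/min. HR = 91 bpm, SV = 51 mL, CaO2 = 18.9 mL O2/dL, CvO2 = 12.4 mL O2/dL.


CO = HR*SV = 91*51/1000 = 4.641 L/min
a-v O2 diff = 18.9 - 12.4 = 6.5 mL/dL
VO2 = CO * (CaO2-CvO2) * 10 dL/L
VO2 = 4.641 * 6.5 * 10
VO2 = 301.7 mL/min


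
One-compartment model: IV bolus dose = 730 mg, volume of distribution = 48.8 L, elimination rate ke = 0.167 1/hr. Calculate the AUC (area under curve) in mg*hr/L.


C0 = Dose/Vd = 730/48.8 = 14.959 mg/L
AUC = C0/ke = 14.959/0.167
AUC = 89.57 mg*hr/L


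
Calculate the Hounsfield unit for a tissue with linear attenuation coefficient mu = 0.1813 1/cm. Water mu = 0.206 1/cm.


HU = ((mu_tissue - mu_water) / mu_water) * 1000
HU = ((0.1813 - 0.206) / 0.206) * 1000
HU = -119.9


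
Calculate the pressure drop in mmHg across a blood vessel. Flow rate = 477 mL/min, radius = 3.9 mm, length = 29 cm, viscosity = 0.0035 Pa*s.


dP = 8*mu*L*Q / (pi*r^4)
Q = 477 mL/min = 7.95e-06 m^3/s
dP = 88.8208 Pa = 88.8208 / 133.322 mmHg = 0.6662 mmHg


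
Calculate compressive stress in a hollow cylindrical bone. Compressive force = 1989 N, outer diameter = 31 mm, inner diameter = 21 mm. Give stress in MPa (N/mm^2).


A = pi*(r_o^2 - r_i^2)
r_o = 15.5 mm, r_i = 10.5 mm
A = 408.407 mm^2
sigma = F/A = 1989 / 408.407
sigma = 4.87 MPa


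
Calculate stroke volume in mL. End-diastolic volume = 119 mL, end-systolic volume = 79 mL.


SV = EDV - ESV
SV = 119 - 79
SV = 40 mL


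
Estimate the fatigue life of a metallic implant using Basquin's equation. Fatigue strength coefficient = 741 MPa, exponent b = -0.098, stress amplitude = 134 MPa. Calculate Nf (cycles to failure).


sigma_a = sigma_f' * (2Nf)^b
2Nf = (sigma_a/sigma_f')^(1/b)
2Nf = (134/741)^(1/-0.098)
2Nf = 37906026
Nf = 1.8953e+07


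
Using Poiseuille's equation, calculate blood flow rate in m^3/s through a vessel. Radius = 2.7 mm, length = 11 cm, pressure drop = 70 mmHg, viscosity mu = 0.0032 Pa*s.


Q = pi*r^4*dP / (8*mu*L)
r = 0.0027 m, L = 0.11 m
dP = 70 mmHg = 9332.54 Pa
Q = 5.5331e-04 m^3/s


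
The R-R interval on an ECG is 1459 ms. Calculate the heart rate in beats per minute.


HR = 60 / RR_interval(s)
RR = 1459 ms = 1.459 s
HR = 60 / 1.459 = 41.12 bpm


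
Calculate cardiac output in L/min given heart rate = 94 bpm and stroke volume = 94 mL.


CO = HR * SV
CO = 94 * 94 / 1000
CO = 8.836 L/min


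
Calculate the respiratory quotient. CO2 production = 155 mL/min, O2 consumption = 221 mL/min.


RQ = VCO2 / VO2
RQ = 155 / 221
RQ = 0.7014


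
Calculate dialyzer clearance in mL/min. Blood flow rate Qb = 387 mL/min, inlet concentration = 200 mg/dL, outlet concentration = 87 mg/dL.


K = Qb * (Cb_in - Cb_out) / Cb_in
K = 387 * (200 - 87) / 200
K = 218.7 mL/min


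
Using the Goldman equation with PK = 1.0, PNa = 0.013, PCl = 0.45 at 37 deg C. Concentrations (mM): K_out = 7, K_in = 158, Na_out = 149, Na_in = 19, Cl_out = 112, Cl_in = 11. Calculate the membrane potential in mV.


Vm = (RT/F)*ln((PK*Ko + PNa*Nao + PCl*Cli)/(PK*Ki + PNa*Nai + PCl*Clo))
Numer = 13.887, Denom = 208.647
Vm = -72.42 mV


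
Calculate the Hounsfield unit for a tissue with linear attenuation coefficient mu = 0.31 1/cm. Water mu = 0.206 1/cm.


HU = ((mu_tissue - mu_water) / mu_water) * 1000
HU = ((0.31 - 0.206) / 0.206) * 1000
HU = 504.9


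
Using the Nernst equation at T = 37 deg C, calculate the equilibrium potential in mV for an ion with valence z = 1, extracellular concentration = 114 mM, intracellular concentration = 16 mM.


E = (RT/(zF)) * ln(C_out/C_in)
T = 37 + 273.15 = 310.15 K
E = (8.314 * 310.15 / (1 * 96485)) * ln(114/16)
E = 52.48 mV


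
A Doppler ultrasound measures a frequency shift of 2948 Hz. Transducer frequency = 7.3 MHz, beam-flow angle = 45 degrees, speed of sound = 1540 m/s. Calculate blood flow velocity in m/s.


v = fd * c / (2 * f0 * cos(theta))
v = 2948 * 1540 / (2 * 7.3000e+06 * cos(45))
v = 0.4398 m/s


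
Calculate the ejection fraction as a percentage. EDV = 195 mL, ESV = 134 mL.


SV = EDV - ESV = 195 - 134 = 61 mL
EF = SV/EDV * 100 = 61/195 * 100
EF = 31.28%


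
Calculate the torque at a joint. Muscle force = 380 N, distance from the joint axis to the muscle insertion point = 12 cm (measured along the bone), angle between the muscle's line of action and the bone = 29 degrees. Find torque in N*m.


Torque = F * d * sin(theta)   (moment arm = d*sin(theta))
d = 12 cm = 0.12 m
Torque = 380 * 0.12 * sin(29)
Torque = 22.11 N*m


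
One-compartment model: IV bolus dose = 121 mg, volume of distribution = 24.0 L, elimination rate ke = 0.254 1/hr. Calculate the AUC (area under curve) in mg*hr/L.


C0 = Dose/Vd = 121/24.0 = 5.04167 mg/L
AUC = C0/ke = 5.04167/0.254
AUC = 19.85 mg*hr/L


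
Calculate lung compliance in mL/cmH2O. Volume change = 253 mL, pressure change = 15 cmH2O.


C = dV / dP
C = 253 / 15
C = 16.87 mL/cmH2O


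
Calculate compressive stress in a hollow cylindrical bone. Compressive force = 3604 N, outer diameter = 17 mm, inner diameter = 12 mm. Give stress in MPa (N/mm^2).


A = pi*(r_o^2 - r_i^2)
r_o = 8.5 mm, r_i = 6 mm
A = 113.883 mm^2
sigma = F/A = 3604 / 113.883
sigma = 31.65 MPa


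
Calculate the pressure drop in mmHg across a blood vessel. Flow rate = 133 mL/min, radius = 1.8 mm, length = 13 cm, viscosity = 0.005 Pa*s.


dP = 8*mu*L*Q / (pi*r^4)
Q = 133 mL/min = 2.21667e-06 m^3/s
dP = 349.514 Pa = 349.514 / 133.322 mmHg = 2.622 mmHg


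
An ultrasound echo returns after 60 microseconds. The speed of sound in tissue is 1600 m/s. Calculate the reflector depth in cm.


depth = c * t / 2
t = 60 us = 6.0000e-05 s
depth = 1600 * 6.0000e-05 / 2
depth = 0.048 m = 4.8 cm


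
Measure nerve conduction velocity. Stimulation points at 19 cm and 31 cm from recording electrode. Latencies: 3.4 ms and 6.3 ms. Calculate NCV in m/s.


Distance = (31 - 19) / 100 = 0.12 m
dt = (6.3 - 3.4) / 1000 = 0.0029 s
NCV = dist / dt = 41.38 m/s


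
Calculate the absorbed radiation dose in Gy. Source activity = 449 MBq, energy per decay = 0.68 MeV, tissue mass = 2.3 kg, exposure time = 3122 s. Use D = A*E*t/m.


A = 449 MBq = 4.4900e+08 Bq
E = 0.68 MeV = 1.08936e-13 J
D = A*E*t/m = 4.4900e+08*1.08936e-13*3122/2.3
D = 0.06639 Gy


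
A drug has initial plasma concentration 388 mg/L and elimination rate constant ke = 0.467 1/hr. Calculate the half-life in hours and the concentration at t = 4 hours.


t_half = ln(2) / ke = 0.693147 / 0.467 = 1.484 hr
C(t) = C0 * exp(-ke*t) = 388 * exp(-0.467*4)
C(4) = 59.92 mg/L


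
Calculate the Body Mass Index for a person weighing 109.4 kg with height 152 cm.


BMI = weight / height^2
height = 152 cm = 1.52 m
BMI = 109.4 / 1.52^2
BMI = 47.35 kg/m^2


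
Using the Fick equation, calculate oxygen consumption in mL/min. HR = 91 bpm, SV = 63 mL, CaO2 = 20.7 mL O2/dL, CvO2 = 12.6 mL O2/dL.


CO = HR*SV = 91*63/1000 = 5.733 L/min
a-v O2 diff = 20.7 - 12.6 = 8.1 mL/dL
VO2 = CO * (CaO2-CvO2) * 10 dL/L
VO2 = 5.733 * 8.1 * 10
VO2 = 464.4 mL/min


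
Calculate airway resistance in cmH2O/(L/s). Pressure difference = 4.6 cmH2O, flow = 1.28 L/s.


R = dP / flow
R = 4.6 / 1.28
R = 3.594 cmH2O/(L/s)


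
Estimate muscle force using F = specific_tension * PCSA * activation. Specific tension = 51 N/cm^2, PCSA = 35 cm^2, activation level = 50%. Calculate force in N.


F = sigma * PCSA * activation
F = 51 * 35 * 0.5
F = 892.5 N


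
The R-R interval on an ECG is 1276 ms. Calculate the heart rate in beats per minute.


HR = 60 / RR_interval(s)
RR = 1276 ms = 1.276 s
HR = 60 / 1.276 = 47.02 bpm


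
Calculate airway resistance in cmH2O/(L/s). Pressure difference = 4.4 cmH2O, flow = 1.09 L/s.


R = dP / flow
R = 4.4 / 1.09
R = 4.037 cmH2O/(L/s)


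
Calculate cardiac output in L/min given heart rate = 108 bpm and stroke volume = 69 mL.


CO = HR * SV
CO = 108 * 69 / 1000
CO = 7.452 L/min


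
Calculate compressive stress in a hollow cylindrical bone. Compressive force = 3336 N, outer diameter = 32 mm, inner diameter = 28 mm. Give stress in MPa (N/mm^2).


A = pi*(r_o^2 - r_i^2)
r_o = 16 mm, r_i = 14 mm
A = 188.496 mm^2
sigma = F/A = 3336 / 188.496
sigma = 17.7 MPa


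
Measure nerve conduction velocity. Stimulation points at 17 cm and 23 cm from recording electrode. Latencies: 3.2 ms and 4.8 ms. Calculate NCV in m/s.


Distance = (23 - 17) / 100 = 0.06 m
dt = (4.8 - 3.2) / 1000 = 0.0016 s
NCV = dist / dt = 37.5 m/s


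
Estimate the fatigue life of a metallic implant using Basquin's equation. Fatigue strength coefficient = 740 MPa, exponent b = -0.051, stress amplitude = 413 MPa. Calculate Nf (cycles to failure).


sigma_a = sigma_f' * (2Nf)^b
2Nf = (sigma_a/sigma_f')^(1/b)
2Nf = (413/740)^(1/-0.051)
2Nf = 92535.253
Nf = 4.627e+04


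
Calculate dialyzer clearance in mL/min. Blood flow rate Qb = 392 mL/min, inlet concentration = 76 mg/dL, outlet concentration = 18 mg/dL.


K = Qb * (Cb_in - Cb_out) / Cb_in
K = 392 * (76 - 18) / 76
K = 299.2 mL/min


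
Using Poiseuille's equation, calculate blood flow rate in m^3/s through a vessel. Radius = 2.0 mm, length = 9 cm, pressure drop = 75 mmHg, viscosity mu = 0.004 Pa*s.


Q = pi*r^4*dP / (8*mu*L)
r = 0.002 m, L = 0.09 m
dP = 75 mmHg = 9999.15 Pa
Q = 1.7452e-04 m^3/s


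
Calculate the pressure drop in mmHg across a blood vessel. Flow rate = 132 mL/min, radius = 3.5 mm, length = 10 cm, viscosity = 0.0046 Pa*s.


dP = 8*mu*L*Q / (pi*r^4)
Q = 132 mL/min = 2.2e-06 m^3/s
dP = 17.1731 Pa = 17.1731 / 133.322 mmHg = 0.1288 mmHg


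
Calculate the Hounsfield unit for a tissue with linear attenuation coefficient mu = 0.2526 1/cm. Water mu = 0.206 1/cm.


HU = ((mu_tissue - mu_water) / mu_water) * 1000
HU = ((0.2526 - 0.206) / 0.206) * 1000
HU = 226.2


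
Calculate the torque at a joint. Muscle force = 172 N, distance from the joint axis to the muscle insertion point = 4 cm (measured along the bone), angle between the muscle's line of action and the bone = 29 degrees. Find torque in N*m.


Torque = F * d * sin(theta)   (moment arm = d*sin(theta))
d = 4 cm = 0.04 m
Torque = 172 * 0.04 * sin(29)
Torque = 3.335 N*m


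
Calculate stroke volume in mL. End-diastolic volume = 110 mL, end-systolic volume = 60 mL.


SV = EDV - ESV
SV = 110 - 60
SV = 50 mL


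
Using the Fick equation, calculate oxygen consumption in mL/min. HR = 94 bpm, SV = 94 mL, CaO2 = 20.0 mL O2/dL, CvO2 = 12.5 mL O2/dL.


CO = HR*SV = 94*94/1000 = 8.836 L/min
a-v O2 diff = 20.0 - 12.5 = 7.5 mL/dL
VO2 = CO * (CaO2-CvO2) * 10 dL/L
VO2 = 8.836 * 7.5 * 10
VO2 = 662.7 mL/min


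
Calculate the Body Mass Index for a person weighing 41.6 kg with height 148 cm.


BMI = weight / height^2
height = 148 cm = 1.48 m
BMI = 41.6 / 1.48^2
BMI = 18.99 kg/m^2


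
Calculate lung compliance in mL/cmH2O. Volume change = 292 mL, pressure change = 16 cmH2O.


C = dV / dP
C = 292 / 16
C = 18.25 mL/cmH2O


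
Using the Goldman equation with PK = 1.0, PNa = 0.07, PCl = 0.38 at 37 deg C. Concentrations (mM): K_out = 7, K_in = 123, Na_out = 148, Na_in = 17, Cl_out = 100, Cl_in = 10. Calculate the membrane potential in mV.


Vm = (RT/F)*ln((PK*Ko + PNa*Nao + PCl*Cli)/(PK*Ki + PNa*Nai + PCl*Clo))
Numer = 21.16, Denom = 162.19
Vm = -54.43 mV


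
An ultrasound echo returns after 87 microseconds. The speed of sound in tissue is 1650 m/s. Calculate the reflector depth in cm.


depth = c * t / 2
t = 87 us = 8.7000e-05 s
depth = 1650 * 8.7000e-05 / 2
depth = 0.071775 m = 7.1775 cm


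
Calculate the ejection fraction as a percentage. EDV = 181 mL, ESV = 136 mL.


SV = EDV - ESV = 181 - 136 = 45 mL
EF = SV/EDV * 100 = 45/181 * 100
EF = 24.86%


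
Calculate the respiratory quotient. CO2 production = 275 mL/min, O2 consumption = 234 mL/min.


RQ = VCO2 / VO2
RQ = 275 / 234
RQ = 1.175


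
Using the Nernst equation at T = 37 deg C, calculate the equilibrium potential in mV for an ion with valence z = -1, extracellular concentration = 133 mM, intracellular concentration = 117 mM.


E = (RT/(zF)) * ln(C_out/C_in)
T = 37 + 273.15 = 310.15 K
E = (8.314 * 310.15 / (-1 * 96485)) * ln(133/117)
E = -3.426 mV


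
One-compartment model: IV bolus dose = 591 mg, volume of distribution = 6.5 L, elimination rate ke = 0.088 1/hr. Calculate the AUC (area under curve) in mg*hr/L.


C0 = Dose/Vd = 591/6.5 = 90.9231 mg/L
AUC = C0/ke = 90.9231/0.088
AUC = 1033 mg*hr/L


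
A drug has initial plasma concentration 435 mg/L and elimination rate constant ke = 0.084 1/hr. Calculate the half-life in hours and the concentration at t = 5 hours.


t_half = ln(2) / ke = 0.693147 / 0.084 = 8.252 hr
C(t) = C0 * exp(-ke*t) = 435 * exp(-0.084*5)
C(5) = 285.8 mg/L


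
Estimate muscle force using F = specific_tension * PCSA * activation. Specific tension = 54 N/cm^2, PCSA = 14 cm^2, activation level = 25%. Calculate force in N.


F = sigma * PCSA * activation
F = 54 * 14 * 0.25
F = 189 N


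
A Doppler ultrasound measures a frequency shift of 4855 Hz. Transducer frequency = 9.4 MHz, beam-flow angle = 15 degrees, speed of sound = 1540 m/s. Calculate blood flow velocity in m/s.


v = fd * c / (2 * f0 * cos(theta))
v = 4855 * 1540 / (2 * 9.4000e+06 * cos(15))
v = 0.4117 m/s


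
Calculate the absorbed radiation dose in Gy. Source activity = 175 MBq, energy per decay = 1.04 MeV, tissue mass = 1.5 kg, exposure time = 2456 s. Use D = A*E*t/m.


A = 175 MBq = 1.7500e+08 Bq
E = 1.04 MeV = 1.66608e-13 J
D = A*E*t/m = 1.7500e+08*1.66608e-13*2456/1.5
D = 0.04774 Gy


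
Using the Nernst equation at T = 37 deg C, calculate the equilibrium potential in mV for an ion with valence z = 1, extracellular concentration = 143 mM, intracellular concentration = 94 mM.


E = (RT/(zF)) * ln(C_out/C_in)
T = 37 + 273.15 = 310.15 K
E = (8.314 * 310.15 / (1 * 96485)) * ln(143/94)
E = 11.21 mV


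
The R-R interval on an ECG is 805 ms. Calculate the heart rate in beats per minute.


HR = 60 / RR_interval(s)
RR = 805 ms = 0.805 s
HR = 60 / 0.805 = 74.53 bpm


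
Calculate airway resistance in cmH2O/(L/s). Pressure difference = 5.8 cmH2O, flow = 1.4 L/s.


R = dP / flow
R = 5.8 / 1.4
R = 4.143 cmH2O/(L/s)


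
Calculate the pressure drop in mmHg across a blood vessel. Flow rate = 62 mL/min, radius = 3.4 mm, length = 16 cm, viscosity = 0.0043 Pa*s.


dP = 8*mu*L*Q / (pi*r^4)
Q = 62 mL/min = 1.03333e-06 m^3/s
dP = 13.5473 Pa = 13.5473 / 133.322 mmHg = 0.1016 mmHg


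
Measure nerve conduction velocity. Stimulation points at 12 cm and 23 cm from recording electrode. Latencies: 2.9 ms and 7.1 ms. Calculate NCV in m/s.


Distance = (23 - 12) / 100 = 0.11 m
dt = (7.1 - 2.9) / 1000 = 0.0042 s
NCV = dist / dt = 26.19 m/s


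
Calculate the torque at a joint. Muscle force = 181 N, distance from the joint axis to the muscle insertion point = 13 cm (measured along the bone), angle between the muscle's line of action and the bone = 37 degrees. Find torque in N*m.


Torque = F * d * sin(theta)   (moment arm = d*sin(theta))
d = 13 cm = 0.13 m
Torque = 181 * 0.13 * sin(37)
Torque = 14.16 N*m


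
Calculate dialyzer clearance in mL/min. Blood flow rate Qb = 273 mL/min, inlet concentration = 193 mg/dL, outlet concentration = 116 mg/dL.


K = Qb * (Cb_in - Cb_out) / Cb_in
K = 273 * (193 - 116) / 193
K = 108.9 mL/min


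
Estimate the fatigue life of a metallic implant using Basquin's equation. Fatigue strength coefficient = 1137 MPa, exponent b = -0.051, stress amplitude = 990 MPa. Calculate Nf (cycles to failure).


sigma_a = sigma_f' * (2Nf)^b
2Nf = (sigma_a/sigma_f')^(1/b)
2Nf = (990/1137)^(1/-0.051)
2Nf = 15.098259
Nf = 7.549


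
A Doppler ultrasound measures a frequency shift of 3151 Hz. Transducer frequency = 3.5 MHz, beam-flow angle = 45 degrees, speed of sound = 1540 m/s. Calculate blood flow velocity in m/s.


v = fd * c / (2 * f0 * cos(theta))
v = 3151 * 1540 / (2 * 3.5000e+06 * cos(45))
v = 0.9804 m/s


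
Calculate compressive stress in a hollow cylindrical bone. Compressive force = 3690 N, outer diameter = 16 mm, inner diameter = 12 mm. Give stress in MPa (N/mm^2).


A = pi*(r_o^2 - r_i^2)
r_o = 8 mm, r_i = 6 mm
A = 87.9646 mm^2
sigma = F/A = 3690 / 87.9646
sigma = 41.95 MPa


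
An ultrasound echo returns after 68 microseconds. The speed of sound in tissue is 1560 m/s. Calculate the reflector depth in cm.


depth = c * t / 2
t = 68 us = 6.8000e-05 s
depth = 1560 * 6.8000e-05 / 2
depth = 0.05304 m = 5.304 cm


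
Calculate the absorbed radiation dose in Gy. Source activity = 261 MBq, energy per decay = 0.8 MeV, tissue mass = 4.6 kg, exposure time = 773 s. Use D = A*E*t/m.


A = 261 MBq = 2.6100e+08 Bq
E = 0.8 MeV = 1.2816e-13 J
D = A*E*t/m = 2.6100e+08*1.2816e-13*773/4.6
D = 0.005621 Gy


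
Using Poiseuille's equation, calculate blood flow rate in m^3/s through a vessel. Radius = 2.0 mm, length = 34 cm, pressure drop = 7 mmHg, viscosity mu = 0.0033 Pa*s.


Q = pi*r^4*dP / (8*mu*L)
r = 0.002 m, L = 0.34 m
dP = 7 mmHg = 933.254 Pa
Q = 5.2262e-06 m^3/s


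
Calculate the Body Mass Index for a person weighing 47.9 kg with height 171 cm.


BMI = weight / height^2
height = 171 cm = 1.71 m
BMI = 47.9 / 1.71^2
BMI = 16.38 kg/m^2


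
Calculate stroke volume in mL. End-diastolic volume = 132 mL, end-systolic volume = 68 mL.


SV = EDV - ESV
SV = 132 - 68
SV = 64 mL


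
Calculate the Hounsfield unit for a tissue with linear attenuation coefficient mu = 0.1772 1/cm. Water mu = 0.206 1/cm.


HU = ((mu_tissue - mu_water) / mu_water) * 1000
HU = ((0.1772 - 0.206) / 0.206) * 1000
HU = -139.8


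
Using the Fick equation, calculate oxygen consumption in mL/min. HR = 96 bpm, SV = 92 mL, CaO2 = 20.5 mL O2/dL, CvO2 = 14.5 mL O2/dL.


CO = HR*SV = 96*92/1000 = 8.832 L/min
a-v O2 diff = 20.5 - 14.5 = 6 mL/dL
VO2 = CO * (CaO2-CvO2) * 10 dL/L
VO2 = 8.832 * 6 * 10
VO2 = 529.9 mL/min


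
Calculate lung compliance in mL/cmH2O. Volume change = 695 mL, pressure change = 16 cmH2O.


C = dV / dP
C = 695 / 16
C = 43.44 mL/cmH2O


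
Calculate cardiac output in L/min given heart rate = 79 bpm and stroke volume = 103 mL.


CO = HR * SV
CO = 79 * 103 / 1000
CO = 8.137 L/min


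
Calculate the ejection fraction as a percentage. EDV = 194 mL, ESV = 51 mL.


SV = EDV - ESV = 194 - 51 = 143 mL
EF = SV/EDV * 100 = 143/194 * 100
EF = 73.71%


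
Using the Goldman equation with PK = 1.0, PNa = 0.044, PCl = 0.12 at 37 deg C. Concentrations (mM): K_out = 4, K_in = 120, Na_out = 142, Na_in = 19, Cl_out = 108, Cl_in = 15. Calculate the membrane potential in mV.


Vm = (RT/F)*ln((PK*Ko + PNa*Nao + PCl*Cli)/(PK*Ki + PNa*Nai + PCl*Clo))
Numer = 12.048, Denom = 133.796
Vm = -64.34 mV


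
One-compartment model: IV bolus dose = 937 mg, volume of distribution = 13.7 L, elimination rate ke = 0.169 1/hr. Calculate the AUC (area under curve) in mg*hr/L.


C0 = Dose/Vd = 937/13.7 = 68.3942 mg/L
AUC = C0/ke = 68.3942/0.169
AUC = 404.7 mg*hr/L


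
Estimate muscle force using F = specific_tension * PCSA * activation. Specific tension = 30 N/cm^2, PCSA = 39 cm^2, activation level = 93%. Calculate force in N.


F = sigma * PCSA * activation
F = 30 * 39 * 0.93
F = 1088 N


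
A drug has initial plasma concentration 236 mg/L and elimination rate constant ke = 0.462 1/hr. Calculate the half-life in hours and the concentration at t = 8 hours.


t_half = ln(2) / ke = 0.693147 / 0.462 = 1.5 hr
C(t) = C0 * exp(-ke*t) = 236 * exp(-0.462*8)
C(8) = 5.858 mg/L


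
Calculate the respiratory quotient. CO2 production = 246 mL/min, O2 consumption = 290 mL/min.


RQ = VCO2 / VO2
RQ = 246 / 290
RQ = 0.8483


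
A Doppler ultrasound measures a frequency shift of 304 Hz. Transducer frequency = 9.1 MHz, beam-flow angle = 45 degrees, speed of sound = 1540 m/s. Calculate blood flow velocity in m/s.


v = fd * c / (2 * f0 * cos(theta))
v = 304 * 1540 / (2 * 9.1000e+06 * cos(45))
v = 0.03638 m/s


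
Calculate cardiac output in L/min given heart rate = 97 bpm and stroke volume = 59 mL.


CO = HR * SV
CO = 97 * 59 / 1000
CO = 5.723 L/min
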